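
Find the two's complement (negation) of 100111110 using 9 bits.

Original (sign bit 1, negative): 100111110
Step 1 - Invert all bits: 011000001
Step 2 - Add 1: 011000010
Verification: 100111110 + 011000010 = 1000000000; discarding the end carry (carry out of the top bit) leaves the 9-bit value 000000000, as required for x + (-x)



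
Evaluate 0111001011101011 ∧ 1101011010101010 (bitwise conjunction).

AND: 1 only when both bits are 1
  0111001011101011
& 1101011010101010
------------------
  0101001010101010
Decimal: 29419 & 54954 = 21162



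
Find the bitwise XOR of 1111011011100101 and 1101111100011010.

XOR: 1 when bits differ
  1111011011100101
^ 1101111100011010
------------------
  0010100111111111
Decimal: 63205 ^ 57114 = 10751



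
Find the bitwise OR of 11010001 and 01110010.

OR: 1 when either bit is 1
  11010001
| 01110010
----------
  11110011
Decimal: 209 | 114 = 243



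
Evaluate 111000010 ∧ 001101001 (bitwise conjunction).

AND: 1 only when both bits are 1
  111000010
& 001101001
-----------
  001000000
Decimal: 450 & 105 = 64



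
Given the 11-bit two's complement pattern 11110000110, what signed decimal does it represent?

Binary: 11110000110
Sign bit: 1 (negative)
Invert: 00001111001
Add 1:  00001111010
Magnitude: 00001111010 = 64 + 32 + 16 + 8 + 2 = 122
Value: -122



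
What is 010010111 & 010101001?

AND: 1 only when both bits are 1
  010010111
& 010101001
-----------
  010000001
Decimal: 151 & 169 = 129



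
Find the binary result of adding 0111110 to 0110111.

Add column by column from the right: bit + bit + carry-in; write the sum mod 2, carry 1 when the sum is 2 or 3.
carry:  1111100
        0111110
+       0110111
---------------
       01110101
(the carry out of the leftmost column, 0, becomes the leading bit)
Decimal check:
  0111110 = 32 + 16 + 8 + 4 + 2 = 62
  0110111 = 32 + 16 + 4 + 2 + 1 = 55
  62 + 55 = 117, and 01110101 = 64 + 32 + 16 + 4 + 1 = 117 ✓



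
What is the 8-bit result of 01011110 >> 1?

Original: 01011110 (decimal 94)
Shift right by 1 position
Drop the 1 low bit; fill with zero on the left
Result: 00101111 (decimal 47)
Equivalent: 94 >> 1 = 94 ÷ 2^1 = 47



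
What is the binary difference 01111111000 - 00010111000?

Method 1 - Direct subtraction (column by column from the right: bit − bit − borrow-in; if negative, add 2 and borrow 1 from the next column):
borrow: 00000000000
        01111111000
-       00010111000
-------------------
        01101000000

Method 2 - Add two's complement:
Two's complement of 00010111000: invert → 11101000111, add 1 → 11101001000
  01111111000
+ 11101001000
-------------
 101101000000  (end carry out of the top bit = 1)
Discarding the end carry: 01101000000
Decimal check:
  01111111000 = 512 + 256 + 128 + 64 + 32 + 16 + 8 = 1016
  00010111000 = 128 + 32 + 16 + 8 = 184
  1016 - 184 = 832, and 01101000000 = 512 + 256 + 64 = 832 ✓



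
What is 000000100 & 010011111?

AND: 1 only when both bits are 1
  000000100
& 010011111
-----------
  000000100
Decimal: 4 & 159 = 4



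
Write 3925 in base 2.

Using repeated division by 2:
3925 ÷ 2 = 1962 remainder 1
1962 ÷ 2 = 981 remainder 0
981 ÷ 2 = 490 remainder 1
490 ÷ 2 = 245 remainder 0
245 ÷ 2 = 122 remainder 1
122 ÷ 2 = 61 remainder 0
61 ÷ 2 = 30 remainder 1
30 ÷ 2 = 15 remainder 0
15 ÷ 2 = 7 remainder 1
7 ÷ 2 = 3 remainder 1
3 ÷ 2 = 1 remainder 1
1 ÷ 2 = 0 remainder 1
Reading remainders bottom to top: 111101010101



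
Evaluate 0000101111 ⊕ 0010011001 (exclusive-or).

XOR: 1 when bits differ
  0000101111
^ 0010011001
------------
  0010110110
Decimal: 47 ^ 153 = 182



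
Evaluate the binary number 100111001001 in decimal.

Sum of powers of 2 for each 1-bit:
2^0 + 2^3 + 2^6 + 2^7 + 2^8 + 2^11
= 1 + 8 + 64 + 128 + 256 + 2048
= 2505



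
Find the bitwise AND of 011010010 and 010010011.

AND: 1 only when both bits are 1
  011010010
& 010010011
-----------
  010010010
Decimal: 210 & 147 = 146



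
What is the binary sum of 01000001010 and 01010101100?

Add column by column from the right: bit + bit + carry-in; write the sum mod 2, carry 1 when the sum is 2 or 3.
carry:  10000010000
        01000001010
+       01010101100
-------------------
       010010110110
(the carry out of the leftmost column, 0, becomes the leading bit)
Decimal check:
  01000001010 = 512 + 8 + 2 = 522
  01010101100 = 512 + 128 + 32 + 8 + 4 = 684
  522 + 684 = 1206, and 010010110110 = 1024 + 128 + 32 + 16 + 4 + 2 = 1206 ✓



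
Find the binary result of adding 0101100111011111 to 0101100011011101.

Add column by column from the right: bit + bit + carry-in; write the sum mod 2, carry 1 when the sum is 2 or 3.
carry:  1011001110111110
        0101100111011111
+       0101100011011101
------------------------
       01011001010111100
(the carry out of the leftmost column, 0, becomes the leading bit)
Decimal check:
  0101100111011111 = 16384 + 4096 + 2048 + 256 + 128 + 64 + 16 + 8 + 4 + 2 + 1 = 23007
  0101100011011101 = 16384 + 4096 + 2048 + 128 + 64 + 16 + 8 + 4 + 1 = 22749
  23007 + 22749 = 45756, and 01011001010111100 = 32768 + 8192 + 4096 + 512 + 128 + 32 + 16 + 8 + 4 = 45756 ✓



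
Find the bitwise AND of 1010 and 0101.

AND: 1 only when both bits are 1
  1010
& 0101
------
  0000
Decimal: 10 & 5 = 0



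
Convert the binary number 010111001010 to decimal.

Sum of powers of 2 for each 1-bit:
2^1 + 2^3 + 2^6 + 2^7 + 2^8 + 2^10
= 2 + 8 + 64 + 128 + 256 + 1024
= 1482



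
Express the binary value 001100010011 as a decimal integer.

Sum of powers of 2 for each 1-bit:
2^0 + 2^1 + 2^4 + 2^8 + 2^9
= 1 + 2 + 16 + 256 + 512
= 787



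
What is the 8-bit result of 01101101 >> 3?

Original: 01101101 (decimal 109)
Shift right by 3 positions
Drop the 3 low bits; fill with zeros on the left
Result: 00001101 (decimal 13)
Equivalent: 109 >> 3 = 109 ÷ 2^3 = 13



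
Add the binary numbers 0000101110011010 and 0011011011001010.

Add column by column from the right: bit + bit + carry-in; write the sum mod 2, carry 1 when the sum is 2 or 3.
carry:  0111111100110100
        0000101110011010
+       0011011011001010
------------------------
       00100001001100100
(the carry out of the leftmost column, 0, becomes the leading bit)
Decimal check:
  0000101110011010 = 2048 + 512 + 256 + 128 + 16 + 8 + 2 = 2970
  0011011011001010 = 8192 + 4096 + 1024 + 512 + 128 + 64 + 8 + 2 = 14026
  2970 + 14026 = 16996, and 00100001001100100 = 16384 + 512 + 64 + 32 + 4 = 16996 ✓



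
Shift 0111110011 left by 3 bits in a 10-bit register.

Original: 0111110011 (decimal 499)
Shift left by 3 positions
Append 3 zeros on the right and drop the 3 high bits that overflow the 10-bit width
Result: 1110011000 (decimal 920)
Equivalent: 499 << 3 = 499 × 2^3 = 3992, truncated to 10 bits = 920



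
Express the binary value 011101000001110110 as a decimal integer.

Sum of powers of 2 for each 1-bit:
2^1 + 2^2 + 2^4 + 2^5 + 2^6 + 2^12 + 2^14 + 2^15 + 2^16
= 2 + 4 + 16 + 32 + 64 + 4096 + 16384 + 32768 + 65536
= 118902



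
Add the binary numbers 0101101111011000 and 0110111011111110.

Add column by column from the right: bit + bit + carry-in; write the sum mod 2, carry 1 when the sum is 2 or 3.
carry:  1111111111110000
        0101101111011000
+       0110111011111110
------------------------
       01100101011010110
(the carry out of the leftmost column, 0, becomes the leading bit)
Decimal check:
  0101101111011000 = 16384 + 4096 + 2048 + 512 + 256 + 128 + 64 + 16 + 8 = 23512
  0110111011111110 = 16384 + 8192 + 2048 + 1024 + 512 + 128 + 64 + 32 + 16 + 8 + 4 + 2 = 28414
  23512 + 28414 = 51926, and 01100101011010110 = 32768 + 16384 + 2048 + 512 + 128 + 64 + 16 + 4 + 2 = 51926 ✓



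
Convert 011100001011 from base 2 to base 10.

Sum of powers of 2 for each 1-bit:
2^0 + 2^1 + 2^3 + 2^8 + 2^9 + 2^10
= 1 + 2 + 8 + 256 + 512 + 1024
= 1803



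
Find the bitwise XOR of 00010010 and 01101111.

XOR: 1 when bits differ
  00010010
^ 01101111
----------
  01111101
Decimal: 18 ^ 111 = 125



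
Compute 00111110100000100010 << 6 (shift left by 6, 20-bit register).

Original: 00111110100000100010 (decimal 256034)
Shift left by 6 positions
Append 6 zeros on the right and drop the 6 high bits that overflow the 20-bit width
Result: 10100000100010000000 (decimal 657536)
Equivalent: 256034 << 6 = 256034 × 2^6 = 16386176, truncated to 20 bits = 657536



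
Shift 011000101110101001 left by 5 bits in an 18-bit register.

Original: 011000101110101001 (decimal 101289)
Shift left by 5 positions
Append 5 zeros on the right and drop the 5 high bits that overflow the 18-bit width
Result: 010111010100100000 (decimal 95520)
Equivalent: 101289 << 5 = 101289 × 2^5 = 3241248, truncated to 18 bits = 95520



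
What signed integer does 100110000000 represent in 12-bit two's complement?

Binary: 100110000000
Sign bit: 1 (negative)
Invert: 011001111111
Add 1:  011010000000
Magnitude: 011010000000 = 1024 + 512 + 128 = 1664
Value: -1664



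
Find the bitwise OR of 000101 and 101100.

OR: 1 when either bit is 1
  000101
| 101100
--------
  101101
Decimal: 5 | 44 = 45



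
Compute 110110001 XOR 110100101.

XOR: 1 when bits differ
  110110001
^ 110100101
-----------
  000010100
Decimal: 433 ^ 421 = 20



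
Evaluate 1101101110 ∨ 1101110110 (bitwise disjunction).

OR: 1 when either bit is 1
  1101101110
| 1101110110
------------
  1101111110
Decimal: 878 | 886 = 894



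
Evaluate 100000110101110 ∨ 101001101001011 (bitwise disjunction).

OR: 1 when either bit is 1
  100000110101110
| 101001101001011
-----------------
  101001111101111
Decimal: 16814 | 21323 = 21487



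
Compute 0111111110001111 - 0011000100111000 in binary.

Method 1 - Direct subtraction (column by column from the right: bit − bit − borrow-in; if negative, add 2 and borrow 1 from the next column):
borrow: 0000000011100000
        0111111110001111
-       0011000100111000
------------------------
        0100111001010111

Method 2 - Add two's complement:
Two's complement of 0011000100111000: invert → 1100111011000111, add 1 → 1100111011001000
  0111111110001111
+ 1100111011001000
------------------
 10100111001010111  (end carry out of the top bit = 1)
Discarding the end carry: 0100111001010111
Decimal check:
  0111111110001111 = 16384 + 8192 + 4096 + 2048 + 1024 + 512 + 256 + 128 + 8 + 4 + 2 + 1 = 32655
  0011000100111000 = 8192 + 4096 + 256 + 32 + 16 + 8 = 12600
  32655 - 12600 = 20055, and 0100111001010111 = 16384 + 2048 + 1024 + 512 + 64 + 16 + 4 + 2 + 1 = 20055 ✓



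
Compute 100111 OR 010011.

OR: 1 when either bit is 1
  100111
| 010011
--------
  110111
Decimal: 39 | 19 = 55



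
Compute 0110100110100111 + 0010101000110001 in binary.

Add column by column from the right: bit + bit + carry-in; write the sum mod 2, carry 1 when the sum is 2 or 3.
carry:  1101000001001110
        0110100110100111
+       0010101000110001
------------------------
       01001001111011000
(the carry out of the leftmost column, 0, becomes the leading bit)
Decimal check:
  0110100110100111 = 16384 + 8192 + 2048 + 256 + 128 + 32 + 4 + 2 + 1 = 27047
  0010101000110001 = 8192 + 2048 + 512 + 32 + 16 + 1 = 10801
  27047 + 10801 = 37848, and 01001001111011000 = 32768 + 4096 + 512 + 256 + 128 + 64 + 16 + 8 = 37848 ✓



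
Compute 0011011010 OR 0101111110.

OR: 1 when either bit is 1
  0011011010
| 0101111110
------------
  0111111110
Decimal: 218 | 382 = 510



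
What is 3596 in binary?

Using repeated division by 2:
3596 ÷ 2 = 1798 remainder 0
1798 ÷ 2 = 899 remainder 0
899 ÷ 2 = 449 remainder 1
449 ÷ 2 = 224 remainder 1
224 ÷ 2 = 112 remainder 0
112 ÷ 2 = 56 remainder 0
56 ÷ 2 = 28 remainder 0
28 ÷ 2 = 14 remainder 0
14 ÷ 2 = 7 remainder 0
7 ÷ 2 = 3 remainder 1
3 ÷ 2 = 1 remainder 1
1 ÷ 2 = 0 remainder 1
Reading remainders bottom to top: 111000001100



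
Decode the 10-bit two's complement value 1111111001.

Binary: 1111111001
Sign bit: 1 (negative)
Invert: 0000000110
Add 1:  0000000111
Magnitude: 0000000111 = 4 + 2 + 1 = 7
Value: -7



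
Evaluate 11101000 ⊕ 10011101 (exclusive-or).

XOR: 1 when bits differ
  11101000
^ 10011101
----------
  01110101
Decimal: 232 ^ 157 = 117



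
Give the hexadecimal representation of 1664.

Using repeated division by 16 (digits 10–15 are A–F):
1664 ÷ 16 = 104 remainder 0
104 ÷ 16 = 6 remainder 8
6 ÷ 16 = 0 remainder 6
Reading remainders bottom to top: 680



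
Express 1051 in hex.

Using repeated division by 16 (digits 10–15 are A–F):
1051 ÷ 16 = 65 remainder 11 (B)
65 ÷ 16 = 4 remainder 1
4 ÷ 16 = 0 remainder 4
Reading remainders bottom to top: 41B



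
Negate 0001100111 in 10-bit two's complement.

Original: 0001100111
Step 1 - Invert all bits: 1110011000
Step 2 - Add 1: 1110011001
Verification: 0001100111 + 1110011001 = 10000000000; discarding the end carry (carry out of the top bit) leaves the 10-bit value 0000000000, as required for x + (-x)



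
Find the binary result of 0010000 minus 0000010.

Method 1 - Direct subtraction (column by column from the right: bit − bit − borrow-in; if negative, add 2 and borrow 1 from the next column):
borrow: 0011100
        0010000
-       0000010
---------------
        0001110

Method 2 - Add two's complement:
Two's complement of 0000010: invert → 1111101, add 1 → 1111110
  0010000
+ 1111110
---------
 10001110  (end carry out of the top bit = 1)
Discarding the end carry: 0001110
Decimal check:
  0010000 = 16
  0000010 = 2
  16 - 2 = 14, and 0001110 = 8 + 4 + 2 = 14 ✓



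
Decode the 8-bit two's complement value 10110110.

Binary: 10110110
Sign bit: 1 (negative)
Invert: 01001001
Add 1:  01001010
Magnitude: 01001010 = 64 + 8 + 2 = 74
Value: -74



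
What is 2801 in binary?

Using repeated division by 2:
2801 ÷ 2 = 1400 remainder 1
1400 ÷ 2 = 700 remainder 0
700 ÷ 2 = 350 remainder 0
350 ÷ 2 = 175 remainder 0
175 ÷ 2 = 87 remainder 1
87 ÷ 2 = 43 remainder 1
43 ÷ 2 = 21 remainder 1
21 ÷ 2 = 10 remainder 1
10 ÷ 2 = 5 remainder 0
5 ÷ 2 = 2 remainder 1
2 ÷ 2 = 1 remainder 0
1 ÷ 2 = 0 remainder 1
Reading remainders bottom to top: 101011110001



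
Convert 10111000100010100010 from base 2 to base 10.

Sum of powers of 2 for each 1-bit:
2^1 + 2^5 + 2^7 + 2^11 + 2^15 + 2^16 + 2^17 + 2^19
= 2 + 32 + 128 + 2048 + 32768 + 65536 + 131072 + 524288
= 755874



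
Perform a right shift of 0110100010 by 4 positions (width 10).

Original: 0110100010 (decimal 418)
Shift right by 4 positions
Drop the 4 low bits; fill with zeros on the left
Result: 0000011010 (decimal 26)
Equivalent: 418 >> 4 = 418 ÷ 2^4 = 26



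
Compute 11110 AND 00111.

AND: 1 only when both bits are 1
  11110
& 00111
-------
  00110
Decimal: 30 & 7 = 6



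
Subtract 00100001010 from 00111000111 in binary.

Method 1 - Direct subtraction (column by column from the right: bit − bit − borrow-in; if negative, add 2 and borrow 1 from the next column):
borrow: 00001110000
        00111000111
-       00100001010
-------------------
        00010111101

Method 2 - Add two's complement:
Two's complement of 00100001010: invert → 11011110101, add 1 → 11011110110
  00111000111
+ 11011110110
-------------
 100010111101  (end carry out of the top bit = 1)
Discarding the end carry: 00010111101
Decimal check:
  00111000111 = 256 + 128 + 64 + 4 + 2 + 1 = 455
  00100001010 = 256 + 8 + 2 = 266
  455 - 266 = 189, and 00010111101 = 128 + 32 + 16 + 8 + 4 + 1 = 189 ✓



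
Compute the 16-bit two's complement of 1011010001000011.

Original (sign bit 1, negative): 1011010001000011
Step 1 - Invert all bits: 0100101110111100
Step 2 - Add 1: 0100101110111101
Verification: 1011010001000011 + 0100101110111101 = 10000000000000000; discarding the end carry (carry out of the top bit) leaves the 16-bit value 0000000000000000, as required for x + (-x)



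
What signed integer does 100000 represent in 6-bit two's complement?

Binary: 100000
Sign bit: 1 (negative)
Invert: 011111
Add 1:  100000
Magnitude: 100000 = 32
Value: -32



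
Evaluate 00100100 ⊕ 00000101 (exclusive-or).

XOR: 1 when bits differ
  00100100
^ 00000101
----------
  00100001
Decimal: 36 ^ 5 = 33



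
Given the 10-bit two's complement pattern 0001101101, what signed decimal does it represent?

Binary: 0001101101
Sign bit: 0 (non-negative)
Read directly as an unsigned value:
0001101101 = 64 + 32 + 8 + 4 + 1 = 109
Value: 109



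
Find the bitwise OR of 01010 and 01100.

OR: 1 when either bit is 1
  01010
| 01100
-------
  01110
Decimal: 10 | 12 = 14



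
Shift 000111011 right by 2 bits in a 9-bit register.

Original: 000111011 (decimal 59)
Shift right by 2 positions
Drop the 2 low bits; fill with zeros on the left
Result: 000001110 (decimal 14)
Equivalent: 59 >> 2 = 59 ÷ 2^2 = 14



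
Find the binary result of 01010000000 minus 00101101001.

Method 1 - Direct subtraction (column by column from the right: bit − bit − borrow-in; if negative, add 2 and borrow 1 from the next column):
borrow: 01011111110
        01010000000
-       00101101001
-------------------
        00100010111

Method 2 - Add two's complement:
Two's complement of 00101101001: invert → 11010010110, add 1 → 11010010111
  01010000000
+ 11010010111
-------------
 100100010111  (end carry out of the top bit = 1)
Discarding the end carry: 00100010111
Decimal check:
  01010000000 = 512 + 128 = 640
  00101101001 = 256 + 64 + 32 + 8 + 1 = 361
  640 - 361 = 279, and 00100010111 = 256 + 16 + 4 + 2 + 1 = 279 ✓



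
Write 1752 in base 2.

Using repeated division by 2:
1752 ÷ 2 = 876 remainder 0
876 ÷ 2 = 438 remainder 0
438 ÷ 2 = 219 remainder 0
219 ÷ 2 = 109 remainder 1
109 ÷ 2 = 54 remainder 1
54 ÷ 2 = 27 remainder 0
27 ÷ 2 = 13 remainder 1
13 ÷ 2 = 6 remainder 1
6 ÷ 2 = 3 remainder 0
3 ÷ 2 = 1 remainder 1
1 ÷ 2 = 0 remainder 1
Reading remainders bottom to top: 11011011000



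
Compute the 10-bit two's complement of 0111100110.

Original: 0111100110
Step 1 - Invert all bits: 1000011001
Step 2 - Add 1: 1000011010
Verification: 0111100110 + 1000011010 = 10000000000; discarding the end carry (carry out of the top bit) leaves the 10-bit value 0000000000, as required for x + (-x)



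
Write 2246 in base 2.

Using repeated division by 2:
2246 ÷ 2 = 1123 remainder 0
1123 ÷ 2 = 561 remainder 1
561 ÷ 2 = 280 remainder 1
280 ÷ 2 = 140 remainder 0
140 ÷ 2 = 70 remainder 0
70 ÷ 2 = 35 remainder 0
35 ÷ 2 = 17 remainder 1
17 ÷ 2 = 8 remainder 1
8 ÷ 2 = 4 remainder 0
4 ÷ 2 = 2 remainder 0
2 ÷ 2 = 1 remainder 0
1 ÷ 2 = 0 remainder 1
Reading remainders bottom to top: 100011000110



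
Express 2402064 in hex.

Using repeated division by 16 (digits 10–15 are A–F):
2402064 ÷ 16 = 150129 remainder 0
150129 ÷ 16 = 9383 remainder 1
9383 ÷ 16 = 586 remainder 7
586 ÷ 16 = 36 remainder 10 (A)
36 ÷ 16 = 2 remainder 4
2 ÷ 16 = 0 remainder 2
Reading remainders bottom to top: 24A710



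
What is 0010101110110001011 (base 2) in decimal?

Sum of powers of 2 for each 1-bit:
2^0 + 2^1 + 2^3 + 2^7 + 2^8 + 2^10 + 2^11 + 2^12 + 2^14 + 2^16
= 1 + 2 + 8 + 128 + 256 + 1024 + 2048 + 4096 + 16384 + 65536
= 89483



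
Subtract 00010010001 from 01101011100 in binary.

Method 1 - Direct subtraction (column by column from the right: bit − bit − borrow-in; if negative, add 2 and borrow 1 from the next column):
borrow: 00100000110
        01101011100
-       00010010001
-------------------
        01011001011

Method 2 - Add two's complement:
Two's complement of 00010010001: invert → 11101101110, add 1 → 11101101111
  01101011100
+ 11101101111
-------------
 101011001011  (end carry out of the top bit = 1)
Discarding the end carry: 01011001011
Decimal check:
  01101011100 = 512 + 256 + 64 + 16 + 8 + 4 = 860
  00010010001 = 128 + 16 + 1 = 145
  860 - 145 = 715, and 01011001011 = 512 + 128 + 64 + 8 + 2 + 1 = 715 ✓



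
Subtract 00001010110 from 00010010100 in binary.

Method 1 - Direct subtraction (column by column from the right: bit − bit − borrow-in; if negative, add 2 and borrow 1 from the next column):
borrow: 00011111100
        00010010100
-       00001010110
-------------------
        00000111110

Method 2 - Add two's complement:
Two's complement of 00001010110: invert → 11110101001, add 1 → 11110101010
  00010010100
+ 11110101010
-------------
 100000111110  (end carry out of the top bit = 1)
Discarding the end carry: 00000111110
Decimal check:
  00010010100 = 128 + 16 + 4 = 148
  00001010110 = 64 + 16 + 4 + 2 = 86
  148 - 86 = 62, and 00000111110 = 32 + 16 + 8 + 4 + 2 = 62 ✓



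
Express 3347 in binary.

Using repeated division by 2:
3347 ÷ 2 = 1673 remainder 1
1673 ÷ 2 = 836 remainder 1
836 ÷ 2 = 418 remainder 0
418 ÷ 2 = 209 remainder 0
209 ÷ 2 = 104 remainder 1
104 ÷ 2 = 52 remainder 0
52 ÷ 2 = 26 remainder 0
26 ÷ 2 = 13 remainder 0
13 ÷ 2 = 6 remainder 1
6 ÷ 2 = 3 remainder 0
3 ÷ 2 = 1 remainder 1
1 ÷ 2 = 0 remainder 1
Reading remainders bottom to top: 110100010011



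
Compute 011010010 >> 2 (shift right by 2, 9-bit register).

Original: 011010010 (decimal 210)
Shift right by 2 positions
Drop the 2 low bits; fill with zeros on the left
Result: 000110100 (decimal 52)
Equivalent: 210 >> 2 = 210 ÷ 2^2 = 52



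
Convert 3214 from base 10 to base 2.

Using repeated division by 2:
3214 ÷ 2 = 1607 remainder 0
1607 ÷ 2 = 803 remainder 1
803 ÷ 2 = 401 remainder 1
401 ÷ 2 = 200 remainder 1
200 ÷ 2 = 100 remainder 0
100 ÷ 2 = 50 remainder 0
50 ÷ 2 = 25 remainder 0
25 ÷ 2 = 12 remainder 1
12 ÷ 2 = 6 remainder 0
6 ÷ 2 = 3 remainder 0
3 ÷ 2 = 1 remainder 1
1 ÷ 2 = 0 remainder 1
Reading remainders bottom to top: 110010001110



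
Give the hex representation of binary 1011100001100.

Group into 4-bit nibbles from right:
  0001 = 1
  0111 = 7
  0000 = 0
  1100 = C
Result: 170C



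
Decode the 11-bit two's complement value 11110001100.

Binary: 11110001100
Sign bit: 1 (negative)
Invert: 00001110011
Add 1:  00001110100
Magnitude: 00001110100 = 64 + 32 + 16 + 4 = 116
Value: -116



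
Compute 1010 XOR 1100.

XOR: 1 when bits differ
  1010
^ 1100
------
  0110
Decimal: 10 ^ 12 = 6



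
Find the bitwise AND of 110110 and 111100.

AND: 1 only when both bits are 1
  110110
& 111100
--------
  110100
Decimal: 54 & 60 = 52



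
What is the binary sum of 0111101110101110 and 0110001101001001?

Add column by column from the right: bit + bit + carry-in; write the sum mod 2, carry 1 when the sum is 2 or 3.
carry:  1100011000010000
        0111101110101110
+       0110001101001001
------------------------
       01101111011110111
(the carry out of the leftmost column, 0, becomes the leading bit)
Decimal check:
  0111101110101110 = 16384 + 8192 + 4096 + 2048 + 512 + 256 + 128 + 32 + 8 + 4 + 2 = 31662
  0110001101001001 = 16384 + 8192 + 512 + 256 + 64 + 8 + 1 = 25417
  31662 + 25417 = 57079, and 01101111011110111 = 32768 + 16384 + 4096 + 2048 + 1024 + 512 + 128 + 64 + 32 + 16 + 4 + 2 + 1 = 57079 ✓



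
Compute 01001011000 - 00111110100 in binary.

Method 1 - Direct subtraction (column by column from the right: bit − bit − borrow-in; if negative, add 2 and borrow 1 from the next column):
borrow: 01111001000
        01001011000
-       00111110100
-------------------
        00001100100

Method 2 - Add two's complement:
Two's complement of 00111110100: invert → 11000001011, add 1 → 11000001100
  01001011000
+ 11000001100
-------------
 100001100100  (end carry out of the top bit = 1)
Discarding the end carry: 00001100100
Decimal check:
  01001011000 = 512 + 64 + 16 + 8 = 600
  00111110100 = 256 + 128 + 64 + 32 + 16 + 4 = 500
  600 - 500 = 100, and 00001100100 = 64 + 32 + 4 = 100 ✓



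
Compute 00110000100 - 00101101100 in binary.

Method 1 - Direct subtraction (column by column from the right: bit − bit − borrow-in; if negative, add 2 and borrow 1 from the next column):
borrow: 00011110000
        00110000100
-       00101101100
-------------------
        00000011000

Method 2 - Add two's complement:
Two's complement of 00101101100: invert → 11010010011, add 1 → 11010010100
  00110000100
+ 11010010100
-------------
 100000011000  (end carry out of the top bit = 1)
Discarding the end carry: 00000011000
Decimal check:
  00110000100 = 256 + 128 + 4 = 388
  00101101100 = 256 + 64 + 32 + 8 + 4 = 364
  388 - 364 = 24, and 00000011000 = 16 + 8 = 24 ✓



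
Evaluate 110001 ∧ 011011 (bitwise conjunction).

AND: 1 only when both bits are 1
  110001
& 011011
--------
  010001
Decimal: 49 & 27 = 17



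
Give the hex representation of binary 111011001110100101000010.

Group into 4-bit nibbles from right:
  1110 = E
  1100 = C
  1110 = E
  1001 = 9
  0100 = 4
  0010 = 2
Result: ECE942



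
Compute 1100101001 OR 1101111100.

OR: 1 when either bit is 1
  1100101001
| 1101111100
------------
  1101111101
Decimal: 809 | 892 = 893



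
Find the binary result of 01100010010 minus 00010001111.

Method 1 - Direct subtraction (column by column from the right: bit − bit − borrow-in; if negative, add 2 and borrow 1 from the next column):
borrow: 00100011110
        01100010010
-       00010001111
-------------------
        01010000011

Method 2 - Add two's complement:
Two's complement of 00010001111: invert → 11101110000, add 1 → 11101110001
  01100010010
+ 11101110001
-------------
 101010000011  (end carry out of the top bit = 1)
Discarding the end carry: 01010000011
Decimal check:
  01100010010 = 512 + 256 + 16 + 2 = 786
  00010001111 = 128 + 8 + 4 + 2 + 1 = 143
  786 - 143 = 643, and 01010000011 = 512 + 128 + 2 + 1 = 643 ✓



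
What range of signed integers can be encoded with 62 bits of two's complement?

For 62-bit two's complement:
Minimum: -2^61 = -2305843009213693952
Maximum: 2^61 - 1 = 2305843009213693951



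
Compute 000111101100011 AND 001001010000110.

AND: 1 only when both bits are 1
  000111101100011
& 001001010000110
-----------------
  000001000000010
Decimal: 3939 & 4742 = 514



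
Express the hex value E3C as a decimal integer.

Expand by place value (powers of 16):
Digit values: E = 14, C = 12
E3C = 14 × 16^2 + 3 × 16^1 + 12 × 16^0
= 14 × 256 + 3 × 16 + 12 × 1
= 3584 + 48 + 12
= 3644



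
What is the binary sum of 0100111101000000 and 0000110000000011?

Add column by column from the right: bit + bit + carry-in; write the sum mod 2, carry 1 when the sum is 2 or 3.
carry:  0001100000000000
        0100111101000000
+       0000110000000011
------------------------
       00101101101000011
(the carry out of the leftmost column, 0, becomes the leading bit)
Decimal check:
  0100111101000000 = 16384 + 2048 + 1024 + 512 + 256 + 64 = 20288
  0000110000000011 = 2048 + 1024 + 2 + 1 = 3075
  20288 + 3075 = 23363, and 00101101101000011 = 16384 + 4096 + 2048 + 512 + 256 + 64 + 2 + 1 = 23363 ✓



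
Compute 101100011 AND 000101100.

AND: 1 only when both bits are 1
  101100011
& 000101100
-----------
  000100000
Decimal: 355 & 44 = 32



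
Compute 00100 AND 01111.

AND: 1 only when both bits are 1
  00100
& 01111
-------
  00100
Decimal: 4 & 15 = 4



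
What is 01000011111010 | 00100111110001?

OR: 1 when either bit is 1
  01000011111010
| 00100111110001
----------------
  01100111111011
Decimal: 4346 | 2545 = 6651



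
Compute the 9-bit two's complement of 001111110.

Original: 001111110
Step 1 - Invert all bits: 110000001
Step 2 - Add 1: 110000010
Verification: 001111110 + 110000010 = 1000000000; discarding the end carry (carry out of the top bit) leaves the 9-bit value 000000000, as required for x + (-x)



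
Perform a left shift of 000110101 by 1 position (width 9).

Original: 000110101 (decimal 53)
Shift left by 1 position
Append 1 zero on the right
Result: 001101010 (decimal 106)
Equivalent: 53 << 1 = 53 × 2^1 = 106



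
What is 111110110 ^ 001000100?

XOR: 1 when bits differ
  111110110
^ 001000100
-----------
  110110010
Decimal: 502 ^ 68 = 434



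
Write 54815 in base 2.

Using repeated division by 2:
54815 ÷ 2 = 27407 remainder 1
27407 ÷ 2 = 13703 remainder 1
13703 ÷ 2 = 6851 remainder 1
6851 ÷ 2 = 3425 remainder 1
3425 ÷ 2 = 1712 remainder 1
1712 ÷ 2 = 856 remainder 0
856 ÷ 2 = 428 remainder 0
428 ÷ 2 = 214 remainder 0
214 ÷ 2 = 107 remainder 0
107 ÷ 2 = 53 remainder 1
53 ÷ 2 = 26 remainder 1
26 ÷ 2 = 13 remainder 0
13 ÷ 2 = 6 remainder 1
6 ÷ 2 = 3 remainder 0
3 ÷ 2 = 1 remainder 1
1 ÷ 2 = 0 remainder 1
Reading remainders bottom to top: 1101011000011111



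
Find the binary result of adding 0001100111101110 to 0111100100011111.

Add column by column from the right: bit + bit + carry-in; write the sum mod 2, carry 1 when the sum is 2 or 3.
carry:  1111001111111100
        0001100111101110
+       0111100100011111
------------------------
       01001001100001101
(the carry out of the leftmost column, 0, becomes the leading bit)
Decimal check:
  0001100111101110 = 4096 + 2048 + 256 + 128 + 64 + 32 + 8 + 4 + 2 = 6638
  0111100100011111 = 16384 + 8192 + 4096 + 2048 + 256 + 16 + 8 + 4 + 2 + 1 = 31007
  6638 + 31007 = 37645, and 01001001100001101 = 32768 + 4096 + 512 + 256 + 8 + 4 + 1 = 37645 ✓



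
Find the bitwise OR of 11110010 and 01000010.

OR: 1 when either bit is 1
  11110010
| 01000010
----------
  11110010
Decimal: 242 | 66 = 242



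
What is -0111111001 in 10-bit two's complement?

Original: 0111111001
Step 1 - Invert all bits: 1000000110
Step 2 - Add 1: 1000000111
Verification: 0111111001 + 1000000111 = 10000000000; discarding the end carry (carry out of the top bit) leaves the 10-bit value 0000000000, as required for x + (-x)



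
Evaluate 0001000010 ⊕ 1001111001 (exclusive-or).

XOR: 1 when bits differ
  0001000010
^ 1001111001
------------
  1000111011
Decimal: 66 ^ 633 = 571



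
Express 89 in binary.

Using repeated division by 2:
89 ÷ 2 = 44 remainder 1
44 ÷ 2 = 22 remainder 0
22 ÷ 2 = 11 remainder 0
11 ÷ 2 = 5 remainder 1
5 ÷ 2 = 2 remainder 1
2 ÷ 2 = 1 remainder 0
1 ÷ 2 = 0 remainder 1
Reading remainders bottom to top: 1011001



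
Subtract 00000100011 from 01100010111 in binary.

Method 1 - Direct subtraction (column by column from the right: bit − bit − borrow-in; if negative, add 2 and borrow 1 from the next column):
borrow: 00111000000
        01100010111
-       00000100011
-------------------
        01011110100

Method 2 - Add two's complement:
Two's complement of 00000100011: invert → 11111011100, add 1 → 11111011101
  01100010111
+ 11111011101
-------------
 101011110100  (end carry out of the top bit = 1)
Discarding the end carry: 01011110100
Decimal check:
  01100010111 = 512 + 256 + 16 + 4 + 2 + 1 = 791
  00000100011 = 32 + 2 + 1 = 35
  791 - 35 = 756, and 01011110100 = 512 + 128 + 64 + 32 + 16 + 4 = 756 ✓



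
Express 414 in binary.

Using repeated division by 2:
414 ÷ 2 = 207 remainder 0
207 ÷ 2 = 103 remainder 1
103 ÷ 2 = 51 remainder 1
51 ÷ 2 = 25 remainder 1
25 ÷ 2 = 12 remainder 1
12 ÷ 2 = 6 remainder 0
6 ÷ 2 = 3 remainder 0
3 ÷ 2 = 1 remainder 1
1 ÷ 2 = 0 remainder 1
Reading remainders bottom to top: 110011110



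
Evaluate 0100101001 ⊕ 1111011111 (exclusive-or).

XOR: 1 when bits differ
  0100101001
^ 1111011111
------------
  1011110110
Decimal: 297 ^ 991 = 758



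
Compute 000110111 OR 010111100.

OR: 1 when either bit is 1
  000110111
| 010111100
-----------
  010111111
Decimal: 55 | 188 = 191



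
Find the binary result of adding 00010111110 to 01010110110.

Add column by column from the right: bit + bit + carry-in; write the sum mod 2, carry 1 when the sum is 2 or 3.
carry:  00101111100
        00010111110
+       01010110110
-------------------
       001101110100
(the carry out of the leftmost column, 0, becomes the leading bit)
Decimal check:
  00010111110 = 128 + 32 + 16 + 8 + 4 + 2 = 190
  01010110110 = 512 + 128 + 32 + 16 + 4 + 2 = 694
  190 + 694 = 884, and 001101110100 = 512 + 256 + 64 + 32 + 16 + 4 = 884 ✓



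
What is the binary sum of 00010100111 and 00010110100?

Add column by column from the right: bit + bit + carry-in; write the sum mod 2, carry 1 when the sum is 2 or 3.
carry:  00101001000
        00010100111
+       00010110100
-------------------
       000101011011
(the carry out of the leftmost column, 0, becomes the leading bit)
Decimal check:
  00010100111 = 128 + 32 + 4 + 2 + 1 = 167
  00010110100 = 128 + 32 + 16 + 4 = 180
  167 + 180 = 347, and 000101011011 = 256 + 64 + 16 + 8 + 2 + 1 = 347 ✓



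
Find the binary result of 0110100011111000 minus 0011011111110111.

Method 1 - Direct subtraction (column by column from the right: bit − bit − borrow-in; if negative, add 2 and borrow 1 from the next column):
borrow: 0110111000001110
        0110100011111000
-       0011011111110111
------------------------
        0011000100000001

Method 2 - Add two's complement:
Two's complement of 0011011111110111: invert → 1100100000001000, add 1 → 1100100000001001
  0110100011111000
+ 1100100000001001
------------------
 10011000100000001  (end carry out of the top bit = 1)
Discarding the end carry: 0011000100000001
Decimal check:
  0110100011111000 = 16384 + 8192 + 2048 + 128 + 64 + 32 + 16 + 8 = 26872
  0011011111110111 = 8192 + 4096 + 1024 + 512 + 256 + 128 + 64 + 32 + 16 + 4 + 2 + 1 = 14327
  26872 - 14327 = 12545, and 0011000100000001 = 8192 + 4096 + 256 + 1 = 12545 ✓



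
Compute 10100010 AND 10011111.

AND: 1 only when both bits are 1
  10100010
& 10011111
----------
  10000010
Decimal: 162 & 159 = 130



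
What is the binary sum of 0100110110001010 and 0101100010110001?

Add column by column from the right: bit + bit + carry-in; write the sum mod 2, carry 1 when the sum is 2 or 3.
carry:  1011001100000000
        0100110110001010
+       0101100010110001
------------------------
       01010011000111011
(the carry out of the leftmost column, 0, becomes the leading bit)
Decimal check:
  0100110110001010 = 16384 + 2048 + 1024 + 256 + 128 + 8 + 2 = 19850
  0101100010110001 = 16384 + 4096 + 2048 + 128 + 32 + 16 + 1 = 22705
  19850 + 22705 = 42555, and 01010011000111011 = 32768 + 8192 + 1024 + 512 + 32 + 16 + 8 + 2 + 1 = 42555 ✓



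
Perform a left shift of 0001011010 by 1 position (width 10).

Original: 0001011010 (decimal 90)
Shift left by 1 position
Append 1 zero on the right
Result: 0010110100 (decimal 180)
Equivalent: 90 << 1 = 90 × 2^1 = 180



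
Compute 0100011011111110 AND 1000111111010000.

AND: 1 only when both bits are 1
  0100011011111110
& 1000111111010000
------------------
  0000011011010000
Decimal: 18174 & 36816 = 1744



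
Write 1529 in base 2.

Using repeated division by 2:
1529 ÷ 2 = 764 remainder 1
764 ÷ 2 = 382 remainder 0
382 ÷ 2 = 191 remainder 0
191 ÷ 2 = 95 remainder 1
95 ÷ 2 = 47 remainder 1
47 ÷ 2 = 23 remainder 1
23 ÷ 2 = 11 remainder 1
11 ÷ 2 = 5 remainder 1
5 ÷ 2 = 2 remainder 1
2 ÷ 2 = 1 remainder 0
1 ÷ 2 = 0 remainder 1
Reading remainders bottom to top: 10111111001



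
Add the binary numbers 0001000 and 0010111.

Add column by column from the right: bit + bit + carry-in; write the sum mod 2, carry 1 when the sum is 2 or 3.
carry:  0000000
        0001000
+       0010111
---------------
       00011111
(the carry out of the leftmost column, 0, becomes the leading bit)
Decimal check:
  0001000 = 8
  0010111 = 16 + 4 + 2 + 1 = 23
  8 + 23 = 31, and 00011111 = 16 + 8 + 4 + 2 + 1 = 31 ✓



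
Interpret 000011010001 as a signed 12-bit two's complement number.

Binary: 000011010001
Sign bit: 0 (non-negative)
Read directly as an unsigned value:
000011010001 = 128 + 64 + 16 + 1 = 209
Value: 209



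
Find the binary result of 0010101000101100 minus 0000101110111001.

Method 1 - Direct subtraction (column by column from the right: bit − bit − borrow-in; if negative, add 2 and borrow 1 from the next column):
borrow: 0011111111100110
        0010101000101100
-       0000101110111001
------------------------
        0001111001110011

Method 2 - Add two's complement:
Two's complement of 0000101110111001: invert → 1111010001000110, add 1 → 1111010001000111
  0010101000101100
+ 1111010001000111
------------------
 10001111001110011  (end carry out of the top bit = 1)
Discarding the end carry: 0001111001110011
Decimal check:
  0010101000101100 = 8192 + 2048 + 512 + 32 + 8 + 4 = 10796
  0000101110111001 = 2048 + 512 + 256 + 128 + 32 + 16 + 8 + 1 = 3001
  10796 - 3001 = 7795, and 0001111001110011 = 4096 + 2048 + 1024 + 512 + 64 + 32 + 16 + 2 + 1 = 7795 ✓



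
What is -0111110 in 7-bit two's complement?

Original: 0111110
Step 1 - Invert all bits: 1000001
Step 2 - Add 1: 1000010
Verification: 0111110 + 1000010 = 10000000; discarding the end carry (carry out of the top bit) leaves the 7-bit value 0000000, as required for x + (-x)



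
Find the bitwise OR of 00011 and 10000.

OR: 1 when either bit is 1
  00011
| 10000
-------
  10011
Decimal: 3 | 16 = 19



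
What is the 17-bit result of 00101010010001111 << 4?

Original: 00101010010001111 (decimal 21647)
Shift left by 4 positions
Append 4 zeros on the right and drop the 4 high bits that overflow the 17-bit width
Result: 10100100011110000 (decimal 84208)
Equivalent: 21647 << 4 = 21647 × 2^4 = 346352, truncated to 17 bits = 84208



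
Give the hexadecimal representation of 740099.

Using repeated division by 16 (digits 10–15 are A–F):
740099 ÷ 16 = 46256 remainder 3
46256 ÷ 16 = 2891 remainder 0
2891 ÷ 16 = 180 remainder 11 (B)
180 ÷ 16 = 11 remainder 4
11 ÷ 16 = 0 remainder 11 (B)
Reading remainders bottom to top: B4B03



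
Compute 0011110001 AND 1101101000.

AND: 1 only when both bits are 1
  0011110001
& 1101101000
------------
  0001100000
Decimal: 241 & 872 = 96



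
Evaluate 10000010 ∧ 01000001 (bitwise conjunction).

AND: 1 only when both bits are 1
  10000010
& 01000001
----------
  00000000
Decimal: 130 & 65 = 0



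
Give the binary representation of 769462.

Using repeated division by 2:
769462 ÷ 2 = 384731 remainder 0
384731 ÷ 2 = 192365 remainder 1
192365 ÷ 2 = 96182 remainder 1
96182 ÷ 2 = 48091 remainder 0
48091 ÷ 2 = 24045 remainder 1
24045 ÷ 2 = 12022 remainder 1
12022 ÷ 2 = 6011 remainder 0
6011 ÷ 2 = 3005 remainder 1
3005 ÷ 2 = 1502 remainder 1
1502 ÷ 2 = 751 remainder 0
751 ÷ 2 = 375 remainder 1
375 ÷ 2 = 187 remainder 1
187 ÷ 2 = 93 remainder 1
93 ÷ 2 = 46 remainder 1
46 ÷ 2 = 23 remainder 0
23 ÷ 2 = 11 remainder 1
11 ÷ 2 = 5 remainder 1
5 ÷ 2 = 2 remainder 1
2 ÷ 2 = 1 remainder 0
1 ÷ 2 = 0 remainder 1
Reading remainders bottom to top: 10111011110110110110



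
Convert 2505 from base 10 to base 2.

Using repeated division by 2:
2505 ÷ 2 = 1252 remainder 1
1252 ÷ 2 = 626 remainder 0
626 ÷ 2 = 313 remainder 0
313 ÷ 2 = 156 remainder 1
156 ÷ 2 = 78 remainder 0
78 ÷ 2 = 39 remainder 0
39 ÷ 2 = 19 remainder 1
19 ÷ 2 = 9 remainder 1
9 ÷ 2 = 4 remainder 1
4 ÷ 2 = 2 remainder 0
2 ÷ 2 = 1 remainder 0
1 ÷ 2 = 0 remainder 1
Reading remainders bottom to top: 100111001001



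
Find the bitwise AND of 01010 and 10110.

AND: 1 only when both bits are 1
  01010
& 10110
-------
  00010
Decimal: 10 & 22 = 2



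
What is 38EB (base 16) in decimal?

Expand by place value (powers of 16):
Digit values: E = 14, B = 11
38EB = 3 × 16^3 + 8 × 16^2 + 14 × 16^1 + 11 × 16^0
= 3 × 4096 + 8 × 256 + 14 × 16 + 11 × 1
= 12288 + 2048 + 224 + 11
= 14571



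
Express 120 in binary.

Using repeated division by 2:
120 ÷ 2 = 60 remainder 0
60 ÷ 2 = 30 remainder 0
30 ÷ 2 = 15 remainder 0
15 ÷ 2 = 7 remainder 1
7 ÷ 2 = 3 remainder 1
3 ÷ 2 = 1 remainder 1
1 ÷ 2 = 0 remainder 1
Reading remainders bottom to top: 1111000



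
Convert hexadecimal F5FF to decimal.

Expand by place value (powers of 16):
Digit values: F = 15
F5FF = 15 × 16^3 + 5 × 16^2 + 15 × 16^1 + 15 × 16^0
= 15 × 4096 + 5 × 256 + 15 × 16 + 15 × 1
= 61440 + 1280 + 240 + 15
= 62975

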